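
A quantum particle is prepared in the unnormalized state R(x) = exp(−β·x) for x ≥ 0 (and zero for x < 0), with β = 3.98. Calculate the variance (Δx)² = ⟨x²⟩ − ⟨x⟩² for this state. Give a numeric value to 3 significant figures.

Compute ⟨x⟩ and ⟨x²⟩ separately, then (Δx)² = ⟨x²⟩ − ⟨x⟩².
Every integrand reduces to terms xʲ·e^(−2βx) on [0, ∞); use ∫₀^∞ xʲ·e^(−2βx) dx = j!/(2β)^(j+1).
Normalization: ∫|R|² dx = 0.12563.
⟨x⟩ = 0.12563 and ⟨x²⟩ = 0.031565.
(Δx)² = 0.031565 − (0.12563)² = 0.015782.

0.0158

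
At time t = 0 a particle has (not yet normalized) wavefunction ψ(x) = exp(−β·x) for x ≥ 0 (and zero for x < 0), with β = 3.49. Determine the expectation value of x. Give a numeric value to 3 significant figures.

⟨x⟩ = ∫ x·|ψ|² dx / ∫|ψ|² dx (integrals over the domain).
Every integrand reduces to terms xʲ·e^(−2βx) on [0, ∞); use ∫₀^∞ xʲ·e^(−2βx) dx = j!/(2β)^(j+1).
State is unnormalized: ∫|ψ|² dx = 0.14327, and ∫ψ*·x·ψ dx = 0.020525, so ⟨x⟩ = 0.020525 / 0.14327.
⟨x⟩ = 0.14327.

0.143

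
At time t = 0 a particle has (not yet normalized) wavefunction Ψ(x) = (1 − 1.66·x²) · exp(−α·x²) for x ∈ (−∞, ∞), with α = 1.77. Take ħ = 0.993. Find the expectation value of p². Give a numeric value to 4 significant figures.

4.649

p² Ψ = −ħ² d²Ψ/dx²; ⟨p²⟩ = −ħ² ∫ Ψ*·Ψ'' dx / ∫|Ψ|² dx.
Expand each integrand as polynomial × e^(−2αx²) and use ∫x^(2j)·e^(−2αx²) dx = (2j−1)!!/(4α)^j · √(π/(2α)), odd powers → 0; here √(π/(2α)) = 0.94205. Differentiate with the product rule, d/dx e^(−αx²) = −2αx·e^(−αx²).
State is unnormalized: ∫|Ψ|² dx = 0.65566, and ∫Ψ*·(−ħ² Ψ'') dx = 3.0478, so ⟨p²⟩ = 3.0478 / 0.65566.
⟨p²⟩ = 4.6485.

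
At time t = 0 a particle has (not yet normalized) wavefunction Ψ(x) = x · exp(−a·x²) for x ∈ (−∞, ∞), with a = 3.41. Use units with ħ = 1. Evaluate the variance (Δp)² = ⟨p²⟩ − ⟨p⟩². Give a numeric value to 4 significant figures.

Compute ⟨p⟩ and ⟨p²⟩ separately; (Δp)² = ⟨p²⟩ − ⟨p⟩².
Expand each integrand as polynomial × e^(−2ax²) and use ∫x^(2j)·e^(−2ax²) dx = (2j−1)!!/(4a)^j · √(π/(2a)), odd powers → 0; here √(π/(2a)) = 0.67871. Differentiate with the product rule, d/dx e^(−ax²) = −2ax·e^(−ax²).
Normalization: ∫|Ψ|² dx = 0.049759.
⟨p⟩ = 0.0000 and ⟨p²⟩ = 10.230.
(Δp)² = 10.230 − (0.0000)² = 10.230.

10.23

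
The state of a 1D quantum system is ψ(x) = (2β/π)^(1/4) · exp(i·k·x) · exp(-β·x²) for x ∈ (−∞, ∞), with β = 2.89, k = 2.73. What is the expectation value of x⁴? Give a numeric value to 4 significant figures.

0.02245

⟨x⁴⟩ = ∫ x⁴·|ψ|² dx (integrals over the domain).
Gaussian moments: ∫x^(2j)·e^(−2βx²) dx = (2j−1)!!/(4β)^j · √(π/(2β)), odd powers integrate to 0; here √(π/(2β)) = 0.73724.
⟨x⁴⟩ = 0.022449.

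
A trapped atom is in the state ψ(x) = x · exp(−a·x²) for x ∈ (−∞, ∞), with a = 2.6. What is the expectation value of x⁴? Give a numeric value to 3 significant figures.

⟨x⁴⟩ = ∫ x⁴·|ψ|² dx / ∫|ψ|² dx (integrals over the domain).
Expand each integrand as polynomial × e^(−2ax²) and use ∫x^(2j)·e^(−2ax²) dx = (2j−1)!!/(4a)^j · √(π/(2a)), odd powers → 0; here √(π/(2a)) = 0.77727.
State is unnormalized: ∫|ψ|² dx = 0.074738, and ∫ψ*·x⁴·ψ dx = 0.010365, so ⟨x⁴⟩ = 0.010365 / 0.074738.
⟨x⁴⟩ = 0.13868.

0.139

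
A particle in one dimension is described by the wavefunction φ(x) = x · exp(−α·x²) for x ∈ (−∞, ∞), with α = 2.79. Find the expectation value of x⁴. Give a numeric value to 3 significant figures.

0.120

⟨x⁴⟩ = ∫ x⁴·|φ|² dx / ∫|φ|² dx (integrals over the domain).
Expand each integrand as polynomial × e^(−2αx²) and use ∫x^(2j)·e^(−2αx²) dx = (2j−1)!!/(4α)^j · √(π/(2α)), odd powers → 0; here √(π/(2α)) = 0.75034.
State is unnormalized: ∫|φ|² dx = 0.067235, and ∫φ*·x⁴·φ dx = 0.0080976, so ⟨x⁴⟩ = 0.0080976 / 0.067235.
⟨x⁴⟩ = 0.12044.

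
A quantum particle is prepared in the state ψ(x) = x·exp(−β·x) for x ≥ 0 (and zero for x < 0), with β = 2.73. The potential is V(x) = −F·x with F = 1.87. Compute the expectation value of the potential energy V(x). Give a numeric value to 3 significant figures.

-1.03

⟨V⟩ = ∫ V(x)·|ψ|² dx / ∫|ψ|² dx.
Every integrand reduces to terms xʲ·e^(−2βx) on [0, ∞); use ∫₀^∞ xʲ·e^(−2βx) dx = j!/(2β)^(j+1).
State is unnormalized: ∫|ψ|² dx = 0.012287, and ∫ψ*·V(x)·ψ dx = -0.012625, so ⟨V⟩ = -0.012625 / 0.012287.
⟨V⟩ = -1.0275.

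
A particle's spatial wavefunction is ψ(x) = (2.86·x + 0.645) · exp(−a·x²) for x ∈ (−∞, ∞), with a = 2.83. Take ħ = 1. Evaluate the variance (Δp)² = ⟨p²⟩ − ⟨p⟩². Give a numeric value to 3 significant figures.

6.42

Compute ⟨p⟩ and ⟨p²⟩ separately; (Δp)² = ⟨p²⟩ − ⟨p⟩².
Expand each integrand as polynomial × e^(−2ax²) and use ∫x^(2j)·e^(−2ax²) dx = (2j−1)!!/(4a)^j · √(π/(2a)), odd powers → 0; here √(π/(2a)) = 0.74502. Differentiate with the product rule, d/dx e^(−ax²) = −2ax·e^(−ax²).
Normalization: ∫|ψ|² dx = 0.84828.
⟨p⟩ = 0.0000 and ⟨p²⟩ = 6.4219.
(Δp)² = 6.4219 − (0.0000)² = 6.4219.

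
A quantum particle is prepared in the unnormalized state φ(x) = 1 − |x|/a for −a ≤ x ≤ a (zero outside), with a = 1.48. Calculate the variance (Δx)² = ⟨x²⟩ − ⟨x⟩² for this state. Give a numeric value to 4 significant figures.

Compute ⟨x⟩ and ⟨x²⟩ separately, then (Δx)² = ⟨x²⟩ − ⟨x⟩².
φ is even, so ∫ over [−a, a] = 2∫₀ᵃ with φ = 1 − x/a there: ∫₀ᵃ (1 − x/a)² dx = a/3, ∫₀ᵃ x²(1 − x/a)² dx = a³/30, ∫₀ᵃ x⁴(1 − x/a)² dx = a⁵/105.
Normalization: ∫|φ|² dx = 0.98667.
⟨x⟩ = 0.0000 and ⟨x²⟩ = 0.21904.
(Δx)² = 0.21904 − (0.0000)² = 0.21904.

0.2190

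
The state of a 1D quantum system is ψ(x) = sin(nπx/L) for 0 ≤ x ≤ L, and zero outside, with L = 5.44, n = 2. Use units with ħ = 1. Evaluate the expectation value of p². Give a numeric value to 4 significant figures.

1.334

p² ψ = −ħ² d²ψ/dx²; ⟨p²⟩ = −ħ² ∫ ψ*·ψ'' dx / ∫|ψ|² dx.
d/dx sin(nπx/L) = (nπ/L)·cos(nπx/L) and d²/dx² sin(nπx/L) = −(nπ/L)²·sin(nπx/L); on 0 ≤ x ≤ L, ∫sin²(nπx/L) dx = L/2 and ∫sin(nπx/L)·cos(nπx/L) dx = 0.
State is unnormalized: ∫|ψ|² dx = 2.7200, and ∫ψ*·(−ħ² ψ'') dx = 3.6285, so ⟨p²⟩ = 3.6285 / 2.7200.
⟨p²⟩ = 1.3340.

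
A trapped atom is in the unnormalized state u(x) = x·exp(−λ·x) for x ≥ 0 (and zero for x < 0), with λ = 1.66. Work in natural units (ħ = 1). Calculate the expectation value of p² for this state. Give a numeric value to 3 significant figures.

p² u = −ħ² d²u/dx²; ⟨p²⟩ = −ħ² ∫ u*·u'' dx / ∫|u|² dx.
Differentiate x·exp(−λ·x) with the product rule; every integrand then reduces to terms xʲ·e^(−2λx) on [0, ∞), with ∫₀^∞ xʲ·e^(−2λx) dx = j!/(2λ)^(j+1).
State is unnormalized: ∫|u|² dx = 0.054653, and ∫u*·(−ħ² u'') dx = 0.15060, so ⟨p²⟩ = 0.15060 / 0.054653.
⟨p²⟩ = 2.7556.

2.76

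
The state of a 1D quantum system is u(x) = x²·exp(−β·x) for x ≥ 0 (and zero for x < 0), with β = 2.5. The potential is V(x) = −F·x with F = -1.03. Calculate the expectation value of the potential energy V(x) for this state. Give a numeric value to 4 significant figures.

1.030

⟨V⟩ = ∫ V(x)·|u|² dx / ∫|u|² dx.
Every integrand reduces to terms xʲ·e^(−2βx) on [0, ∞); use ∫₀^∞ xʲ·e^(−2βx) dx = j!/(2β)^(j+1).
State is unnormalized: ∫|u|² dx = 0.0076800, and ∫u*·V(x)·u dx = 0.0079104, so ⟨V⟩ = 0.0079104 / 0.0076800.
⟨V⟩ = 1.0300.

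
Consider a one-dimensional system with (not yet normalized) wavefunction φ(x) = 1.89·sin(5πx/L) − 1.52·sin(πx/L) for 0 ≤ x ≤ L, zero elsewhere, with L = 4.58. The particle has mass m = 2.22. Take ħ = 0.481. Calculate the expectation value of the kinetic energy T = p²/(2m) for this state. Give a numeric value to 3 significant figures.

T = −(ħ²/2m) d²/dx², so ⟨T⟩ = −(ħ²/2m) ∫ φ*·φ'' dx / ∫|φ|² dx; with m = 2.22.
d²/dx² sin(jπx/L) = −(jπ/L)²·sin(jπx/L); on 0 ≤ x ≤ L, ∫sin²(jπx/L) dx = L/2 and ∫sin(jπx/L)·sin(lπx/L) dx = 0 for j ≠ l, so only diagonal terms survive in ∫|φ|² and ∫φ·φ″; ∫φ·φ′ dx = [φ²/2] between the walls = 0.
State is unnormalized: ∫|φ|² dx = 13.471, and ∫φ*·(−ħ²/2m · φ'') dx = 5.1436, so ⟨T⟩ = 5.1436 / 13.471.
⟨T⟩ = 0.38183.

0.382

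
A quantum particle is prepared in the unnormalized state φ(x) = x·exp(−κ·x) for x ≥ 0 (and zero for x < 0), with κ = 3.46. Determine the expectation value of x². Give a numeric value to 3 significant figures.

⟨x²⟩ = ∫ x²·|φ|² dx / ∫|φ|² dx (integrals over the domain).
Every integrand reduces to terms xʲ·e^(−2κx) on [0, ∞); use ∫₀^∞ xʲ·e^(−2κx) dx = j!/(2κ)^(j+1).
State is unnormalized: ∫|φ|² dx = 0.0060355, and ∫φ*·x²·φ dx = 0.0015124, so ⟨x²⟩ = 0.0015124 / 0.0060355.
⟨x²⟩ = 0.25059.

0.251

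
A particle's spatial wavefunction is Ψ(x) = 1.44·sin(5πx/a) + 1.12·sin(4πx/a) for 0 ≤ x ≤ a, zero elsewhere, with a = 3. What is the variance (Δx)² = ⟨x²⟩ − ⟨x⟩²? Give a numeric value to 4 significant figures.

0.3892

Compute ⟨x⟩ and ⟨x²⟩ separately, then (Δx)² = ⟨x²⟩ − ⟨x⟩².
On 0 ≤ x ≤ a (j ≠ l): ∫sin²(jπx/a) dx = a/2, ∫sin(jπx/a)·sin(lπx/a) dx = 0; diagonal moments ∫x·sin²(jπx/a) dx = a²/4, ∫x²·sin²(jπx/a) dx = a³·(1/6 − 1/(4j²π²)); cross terms ∫x·sin(jπx/a)·sin(lπx/a) dx = 0 for j + l even and −4jla²/(π²(j² − l²)²) for j + l odd, ∫x²·sin(jπx/a)·sin(lπx/a) dx = (−1)^(j+l)·4jla³/(π²(j² − l²)²); higher powers the same way via product-to-sum and parts.
Normalization: ∫|Ψ|² dx = 4.9920.
⟨x⟩ = 0.91805 and ⟨x²⟩ = 1.2321.
(Δx)² = 1.2321 − (0.91805)² = 0.38923.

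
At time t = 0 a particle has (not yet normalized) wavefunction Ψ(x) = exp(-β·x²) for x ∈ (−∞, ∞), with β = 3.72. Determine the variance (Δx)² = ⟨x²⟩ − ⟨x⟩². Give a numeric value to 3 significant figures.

0.0672

Compute ⟨x⟩ and ⟨x²⟩ separately, then (Δx)² = ⟨x²⟩ − ⟨x⟩².
Gaussian moments: ∫x^(2j)·e^(−2βx²) dx = (2j−1)!!/(4β)^j · √(π/(2β)), odd powers integrate to 0; here √(π/(2β)) = 0.64981.
Normalization: ∫|Ψ|² dx = 0.64981.
⟨x⟩ = 0.0000 and ⟨x²⟩ = 0.067204.
(Δx)² = 0.067204 − (0.0000)² = 0.067204.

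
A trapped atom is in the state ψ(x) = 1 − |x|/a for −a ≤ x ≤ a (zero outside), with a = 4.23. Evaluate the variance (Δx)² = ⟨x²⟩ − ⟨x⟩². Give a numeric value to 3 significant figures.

1.79

Compute ⟨x⟩ and ⟨x²⟩ separately, then (Δx)² = ⟨x²⟩ − ⟨x⟩².
ψ is even, so ∫ over [−a, a] = 2∫₀ᵃ with ψ = 1 − x/a there: ∫₀ᵃ (1 − x/a)² dx = a/3, ∫₀ᵃ x²(1 − x/a)² dx = a³/30, ∫₀ᵃ x⁴(1 − x/a)² dx = a⁵/105.
Normalization: ∫|ψ|² dx = 2.8200.
⟨x⟩ = 0.0000 and ⟨x²⟩ = 1.7893.
(Δx)² = 1.7893 − (0.0000)² = 1.7893.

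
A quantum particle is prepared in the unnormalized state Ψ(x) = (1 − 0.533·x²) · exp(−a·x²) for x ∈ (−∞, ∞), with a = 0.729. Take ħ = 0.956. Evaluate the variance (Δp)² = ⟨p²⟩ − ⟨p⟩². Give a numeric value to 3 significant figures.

1.45

Compute ⟨p⟩ and ⟨p²⟩ separately; (Δp)² = ⟨p²⟩ − ⟨p⟩².
Expand each integrand as polynomial × e^(−2ax²) and use ∫x^(2j)·e^(−2ax²) dx = (2j−1)!!/(4a)^j · √(π/(2a)), odd powers → 0; here √(π/(2a)) = 1.4679. Differentiate with the product rule, d/dx e^(−ax²) = −2ax·e^(−ax²).
Normalization: ∫|Ψ|² dx = 1.0784.
⟨p⟩ = 0.0000 and ⟨p²⟩ = 1.4505.
(Δp)² = 1.4505 − (0.0000)² = 1.4505.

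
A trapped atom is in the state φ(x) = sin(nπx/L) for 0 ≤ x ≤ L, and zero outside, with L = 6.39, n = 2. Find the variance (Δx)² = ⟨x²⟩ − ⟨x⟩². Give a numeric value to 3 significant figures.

2.89

Compute ⟨x⟩ and ⟨x²⟩ separately, then (Δx)² = ⟨x²⟩ − ⟨x⟩².
With sin²θ = (1 − cos2θ)/2 on 0 ≤ x ≤ L: ∫sin²(nπx/L) dx = L/2, ∫x·sin²(nπx/L) dx = L²/4, ∫x²·sin²(nπx/L) dx = L³·(1/6 − 1/(4n²π²)); higher powers xᵏ the same way, integrating xᵏ·cos(2nπx/L) by parts.
Normalization: ∫|φ|² dx = 3.1950.
⟨x⟩ = 3.1950 and ⟨x²⟩ = 13.094.
(Δx)² = 13.094 − (3.1950)² = 2.8855.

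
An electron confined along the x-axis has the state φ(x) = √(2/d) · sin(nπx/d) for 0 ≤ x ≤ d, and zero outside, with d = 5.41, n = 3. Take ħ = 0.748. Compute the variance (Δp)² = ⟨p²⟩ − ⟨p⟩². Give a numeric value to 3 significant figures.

1.70

Compute ⟨p⟩ and ⟨p²⟩ separately; (Δp)² = ⟨p²⟩ − ⟨p⟩².
d/dx sin(nπx/d) = (nπ/d)·cos(nπx/d) and d²/dx² sin(nπx/d) = −(nπ/d)²·sin(nπx/d); on 0 ≤ x ≤ d, ∫sin²(nπx/d) dx = d/2 and ∫sin(nπx/d)·cos(nπx/d) dx = 0.
⟨p⟩ = 0.0000 and ⟨p²⟩ = 1.6981.
(Δp)² = 1.6981 − (0.0000)² = 1.6981.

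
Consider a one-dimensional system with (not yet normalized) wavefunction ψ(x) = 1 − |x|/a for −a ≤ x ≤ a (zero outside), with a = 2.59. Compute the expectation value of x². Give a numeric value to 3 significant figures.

0.671

⟨x²⟩ = ∫ x²·|ψ|² dx / ∫|ψ|² dx (integrals over the domain).
ψ is even, so ∫ over [−a, a] = 2∫₀ᵃ with ψ = 1 − x/a there: ∫₀ᵃ (1 − x/a)² dx = a/3, ∫₀ᵃ x²(1 − x/a)² dx = a³/30, ∫₀ᵃ x⁴(1 − x/a)² dx = a⁵/105.
State is unnormalized: ∫|ψ|² dx = 1.7267, and ∫ψ*·x²·ψ dx = 1.1583, so ⟨x²⟩ = 1.1583 / 1.7267.
⟨x²⟩ = 0.67081.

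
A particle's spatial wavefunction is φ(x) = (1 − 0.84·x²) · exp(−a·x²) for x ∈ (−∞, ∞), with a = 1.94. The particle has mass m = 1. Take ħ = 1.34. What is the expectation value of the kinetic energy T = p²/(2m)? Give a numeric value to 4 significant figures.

2.763

T = −(ħ²/2m) d²/dx², so ⟨T⟩ = −(ħ²/2m) ∫ φ*·φ'' dx / ∫|φ|² dx; with m = 1.
Expand each integrand as polynomial × e^(−2ax²) and use ∫x^(2j)·e^(−2ax²) dx = (2j−1)!!/(4a)^j · √(π/(2a)), odd powers → 0; here √(π/(2a)) = 0.89983. Differentiate with the product rule, d/dx e^(−ax²) = −2ax·e^(−ax²).
State is unnormalized: ∫|φ|² dx = 0.73665, and ∫φ*·(−ħ²/2m · φ'') dx = 2.0351, so ⟨T⟩ = 2.0351 / 0.73665.
⟨T⟩ = 2.7627.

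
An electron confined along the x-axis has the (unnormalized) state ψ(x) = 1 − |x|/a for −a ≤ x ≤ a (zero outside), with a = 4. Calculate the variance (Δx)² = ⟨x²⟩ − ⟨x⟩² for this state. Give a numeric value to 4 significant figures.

Compute ⟨x⟩ and ⟨x²⟩ separately, then (Δx)² = ⟨x²⟩ − ⟨x⟩².
ψ is even, so ∫ over [−a, a] = 2∫₀ᵃ with ψ = 1 − x/a there: ∫₀ᵃ (1 − x/a)² dx = a/3, ∫₀ᵃ x²(1 − x/a)² dx = a³/30, ∫₀ᵃ x⁴(1 − x/a)² dx = a⁵/105.
Normalization: ∫|ψ|² dx = 2.6667.
⟨x⟩ = 0.0000 and ⟨x²⟩ = 1.6000.
(Δx)² = 1.6000 − (0.0000)² = 1.6000.

1.600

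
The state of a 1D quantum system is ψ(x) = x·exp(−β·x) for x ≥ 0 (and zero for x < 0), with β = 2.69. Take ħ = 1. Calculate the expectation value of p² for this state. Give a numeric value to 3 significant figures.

7.24

p² ψ = −ħ² d²ψ/dx²; ⟨p²⟩ = −ħ² ∫ ψ*·ψ'' dx / ∫|ψ|² dx.
Differentiate x·exp(−β·x) with the product rule; every integrand then reduces to terms xʲ·e^(−2βx) on [0, ∞), with ∫₀^∞ xʲ·e^(−2βx) dx = j!/(2β)^(j+1).
State is unnormalized: ∫|ψ|² dx = 0.012843, and ∫ψ*·(−ħ² ψ'') dx = 0.092937, so ⟨p²⟩ = 0.092937 / 0.012843.
⟨p²⟩ = 7.2361.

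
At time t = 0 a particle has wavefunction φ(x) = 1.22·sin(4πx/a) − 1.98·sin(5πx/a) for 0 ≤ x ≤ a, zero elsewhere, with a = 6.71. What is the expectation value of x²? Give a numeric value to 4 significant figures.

⟨x²⟩ = ∫ x²·|φ|² dx / ∫|φ|² dx (integrals over the domain).
On 0 ≤ x ≤ a (j ≠ l): ∫sin²(jπx/a) dx = a/2, ∫sin(jπx/a)·sin(lπx/a) dx = 0; diagonal moments ∫x·sin²(jπx/a) dx = a²/4, ∫x²·sin²(jπx/a) dx = a³·(1/6 − 1/(4j²π²)); cross terms ∫x·sin(jπx/a)·sin(lπx/a) dx = 0 for j + l even and −4jla²/(π²(j² − l²)²) for j + l odd, ∫x²·sin(jπx/a)·sin(lπx/a) dx = (−1)^(j+l)·4jla³/(π²(j² − l²)²); higher powers the same way via product-to-sum and parts.
State is unnormalized: ∫|φ|² dx = 18.147, and ∫φ*·x²·φ dx = 416.49, so ⟨x²⟩ = 416.49 / 18.147.
⟨x²⟩ = 22.952.

22.95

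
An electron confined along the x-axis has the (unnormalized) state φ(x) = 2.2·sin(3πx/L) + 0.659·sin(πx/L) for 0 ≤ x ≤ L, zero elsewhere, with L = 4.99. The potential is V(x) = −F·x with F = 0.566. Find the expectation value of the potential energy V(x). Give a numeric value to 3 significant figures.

-1.41

⟨V⟩ = ∫ V(x)·|φ|² dx / ∫|φ|² dx.
On 0 ≤ x ≤ L (j ≠ l): ∫sin²(jπx/L) dx = L/2, ∫sin(jπx/L)·sin(lπx/L) dx = 0; diagonal moments ∫x·sin²(jπx/L) dx = L²/4, ∫x²·sin²(jπx/L) dx = L³·(1/6 − 1/(4j²π²)); cross terms ∫x·sin(jπx/L)·sin(lπx/L) dx = 0 for j + l even and −4jlL²/(π²(j² − l²)²) for j + l odd, ∫x²·sin(jπx/L)·sin(lπx/L) dx = (−1)^(j+l)·4jlL³/(π²(j² − l²)²); higher powers the same way via product-to-sum and parts.
State is unnormalized: ∫|φ|² dx = 13.159, and ∫φ*·V(x)·φ dx = -18.583, so ⟨V⟩ = -18.583 / 13.159.
⟨V⟩ = -1.4122.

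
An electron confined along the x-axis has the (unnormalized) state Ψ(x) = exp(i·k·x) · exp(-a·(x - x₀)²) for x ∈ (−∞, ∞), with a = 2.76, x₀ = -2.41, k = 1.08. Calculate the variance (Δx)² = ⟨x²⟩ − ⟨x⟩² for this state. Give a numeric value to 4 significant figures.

Compute ⟨x⟩ and ⟨x²⟩ separately, then (Δx)² = ⟨x²⟩ − ⟨x⟩².
Gaussian moments (u = x − x₀): ∫u^(2j)·e^(−2au²) du = (2j−1)!!/(4a)^j · √(π/(2a)), odd powers integrate to 0; here √(π/(2a)) = 0.75441.
Normalization: ∫|Ψ|² dx = 0.75441.
⟨x⟩ = -2.4100 and ⟨x²⟩ = 5.8987.
(Δx)² = 5.8987 − (-2.4100)² = 0.090580.

0.09058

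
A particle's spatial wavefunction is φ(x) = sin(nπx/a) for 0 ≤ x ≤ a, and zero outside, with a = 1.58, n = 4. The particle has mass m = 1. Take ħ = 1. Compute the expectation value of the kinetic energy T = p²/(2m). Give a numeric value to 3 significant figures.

31.6

T = −(ħ²/2m) d²/dx², so ⟨T⟩ = −(ħ²/2m) ∫ φ*·φ'' dx / ∫|φ|² dx; with m = 1.
d/dx sin(nπx/a) = (nπ/a)·cos(nπx/a) and d²/dx² sin(nπx/a) = −(nπ/a)²·sin(nπx/a); on 0 ≤ x ≤ a, ∫sin²(nπx/a) dx = a/2 and ∫sin(nπx/a)·cos(nπx/a) dx = 0.
State is unnormalized: ∫|φ|² dx = 0.79000, and ∫φ*·(−ħ²/2m · φ'') dx = 24.986, so ⟨T⟩ = 24.986 / 0.79000.
⟨T⟩ = 31.628.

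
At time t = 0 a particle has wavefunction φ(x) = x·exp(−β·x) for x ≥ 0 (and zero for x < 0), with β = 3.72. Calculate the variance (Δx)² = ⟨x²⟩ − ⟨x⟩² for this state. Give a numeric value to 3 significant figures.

0.0542

Compute ⟨x⟩ and ⟨x²⟩ separately, then (Δx)² = ⟨x²⟩ − ⟨x⟩².
Every integrand reduces to terms xʲ·e^(−2βx) on [0, ∞); use ∫₀^∞ xʲ·e^(−2βx) dx = j!/(2β)^(j+1).
Normalization: ∫|φ|² dx = 0.0048564.
⟨x⟩ = 0.40323 and ⟨x²⟩ = 0.21679.
(Δx)² = 0.21679 − (0.40323)² = 0.054197.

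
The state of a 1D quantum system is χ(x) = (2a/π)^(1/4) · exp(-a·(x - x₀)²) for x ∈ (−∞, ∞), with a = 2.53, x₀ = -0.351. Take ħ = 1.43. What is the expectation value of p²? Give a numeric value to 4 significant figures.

5.174

p² χ = −ħ² d²χ/dx²; ⟨p²⟩ = −ħ² ∫ χ*·χ'' dx.
Gaussian moments (u = x − x₀): ∫u^(2j)·e^(−2au²) du = (2j−1)!!/(4a)^j · √(π/(2a)), odd powers integrate to 0; here √(π/(2a)) = 0.78795. Derivatives: d/dx e^(−au²) = −2au·e^(−au²), d²/dx² e^(−au²) = (4a²u² − 2a)·e^(−au²).
⟨p²⟩ = 5.1736.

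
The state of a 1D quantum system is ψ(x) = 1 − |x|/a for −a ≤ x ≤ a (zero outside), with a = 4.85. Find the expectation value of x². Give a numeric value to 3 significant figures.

2.35

⟨x²⟩ = ∫ x²·|ψ|² dx / ∫|ψ|² dx (integrals over the domain).
ψ is even, so ∫ over [−a, a] = 2∫₀ᵃ with ψ = 1 − x/a there: ∫₀ᵃ (1 − x/a)² dx = a/3, ∫₀ᵃ x²(1 − x/a)² dx = a³/30, ∫₀ᵃ x⁴(1 − x/a)² dx = a⁵/105.
State is unnormalized: ∫|ψ|² dx = 3.2333, and ∫ψ*·x²·ψ dx = 7.6056, so ⟨x²⟩ = 7.6056 / 3.2333.
⟨x²⟩ = 2.3523.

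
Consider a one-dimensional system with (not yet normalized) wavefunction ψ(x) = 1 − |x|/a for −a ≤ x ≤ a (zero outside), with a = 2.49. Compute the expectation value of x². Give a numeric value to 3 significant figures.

⟨x²⟩ = ∫ x²·|ψ|² dx / ∫|ψ|² dx (integrals over the domain).
ψ is even, so ∫ over [−a, a] = 2∫₀ᵃ with ψ = 1 − x/a there: ∫₀ᵃ (1 − x/a)² dx = a/3, ∫₀ᵃ x²(1 − x/a)² dx = a³/30, ∫₀ᵃ x⁴(1 − x/a)² dx = a⁵/105.
State is unnormalized: ∫|ψ|² dx = 1.6600, and ∫ψ*·x²·ψ dx = 1.0292, so ⟨x²⟩ = 1.0292 / 1.6600.
⟨x²⟩ = 0.62001.

0.620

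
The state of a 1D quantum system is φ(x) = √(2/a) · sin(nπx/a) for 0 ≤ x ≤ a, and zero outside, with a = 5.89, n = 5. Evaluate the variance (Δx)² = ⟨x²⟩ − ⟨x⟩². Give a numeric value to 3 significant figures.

Compute ⟨x⟩ and ⟨x²⟩ separately, then (Δx)² = ⟨x²⟩ − ⟨x⟩².
With sin²θ = (1 − cos2θ)/2 on 0 ≤ x ≤ a: ∫sin²(nπx/a) dx = a/2, ∫x·sin²(nπx/a) dx = a²/4, ∫x²·sin²(nπx/a) dx = a³·(1/6 − 1/(4n²π²)); higher powers xᵏ the same way, integrating xᵏ·cos(2nπx/a) by parts.
⟨x⟩ = 2.9450 and ⟨x²⟩ = 11.494.
(Δx)² = 11.494 − (2.9450)² = 2.8207.

2.82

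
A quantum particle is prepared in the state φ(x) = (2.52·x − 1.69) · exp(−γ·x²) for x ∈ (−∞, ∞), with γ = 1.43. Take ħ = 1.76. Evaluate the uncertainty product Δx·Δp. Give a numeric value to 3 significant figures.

0.954

Δx = √(⟨x²⟩−⟨x⟩²), Δp = √(⟨p²⟩−⟨p⟩²).
Expand each integrand as polynomial × e^(−2γx²) and use ∫x^(2j)·e^(−2γx²) dx = (2j−1)!!/(4γ)^j · √(π/(2γ)), odd powers → 0; here √(π/(2γ)) = 1.0481. Differentiate with the product rule, d/dx e^(−γx²) = −2γx·e^(−γx²).
Normalization: ∫|φ|² dx = 4.1570.
⟨x⟩ = -0.37543, ⟨x²⟩ = 0.27270 ⇒ Δx = 0.36297.
⟨p⟩ = 0.0000, ⟨p²⟩ = 6.9093 ⇒ Δp = 2.6286.
Δx·Δp = 0.95408.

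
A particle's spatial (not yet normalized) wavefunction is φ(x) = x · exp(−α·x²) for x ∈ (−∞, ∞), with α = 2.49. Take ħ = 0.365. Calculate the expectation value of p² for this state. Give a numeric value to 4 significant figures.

0.9952

p² φ = −ħ² d²φ/dx²; ⟨p²⟩ = −ħ² ∫ φ*·φ'' dx / ∫|φ|² dx.
Expand each integrand as polynomial × e^(−2αx²) and use ∫x^(2j)·e^(−2αx²) dx = (2j−1)!!/(4α)^j · √(π/(2α)), odd powers → 0; here √(π/(2α)) = 0.79426. Differentiate with the product rule, d/dx e^(−αx²) = −2αx·e^(−αx²).
State is unnormalized: ∫|φ|² dx = 0.079745, and ∫φ*·(−ħ² φ'') dx = 0.079361, so ⟨p²⟩ = 0.079361 / 0.079745.
⟨p²⟩ = 0.99519.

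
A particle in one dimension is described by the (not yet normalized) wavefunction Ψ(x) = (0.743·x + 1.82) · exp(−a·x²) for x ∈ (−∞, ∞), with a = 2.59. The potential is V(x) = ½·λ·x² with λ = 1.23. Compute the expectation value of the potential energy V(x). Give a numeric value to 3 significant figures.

⟨V⟩ = ∫ V(x)·|Ψ|² dx / ∫|Ψ|² dx.
Expand each integrand as polynomial × e^(−2ax²) and use ∫x^(2j)·e^(−2ax²) dx = (2j−1)!!/(4a)^j · √(π/(2a)), odd powers → 0; here √(π/(2a)) = 0.77877.
State is unnormalized: ∫|Ψ|² dx = 2.6211, and ∫Ψ*·V(x)·Ψ dx = 0.16052, so ⟨V⟩ = 0.16052 / 2.6211.
⟨V⟩ = 0.061243.

0.0612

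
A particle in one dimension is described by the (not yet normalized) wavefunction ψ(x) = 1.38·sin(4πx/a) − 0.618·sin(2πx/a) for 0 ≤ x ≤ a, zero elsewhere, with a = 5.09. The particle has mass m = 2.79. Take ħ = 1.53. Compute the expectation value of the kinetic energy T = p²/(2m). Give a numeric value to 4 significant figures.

2.237

T = −(ħ²/2m) d²/dx², so ⟨T⟩ = −(ħ²/2m) ∫ ψ*·ψ'' dx / ∫|ψ|² dx; with m = 2.79.
d²/dx² sin(jπx/a) = −(jπ/a)²·sin(jπx/a); on 0 ≤ x ≤ a, ∫sin²(jπx/a) dx = a/2 and ∫sin(jπx/a)·sin(lπx/a) dx = 0 for j ≠ l, so only diagonal terms survive in ∫|ψ|² and ∫ψ·ψ″; ∫ψ·ψ′ dx = [ψ²/2] between the walls = 0.
State is unnormalized: ∫|ψ|² dx = 5.8187, and ∫ψ*·(−ħ²/2m · ψ'') dx = 13.014, so ⟨T⟩ = 13.014 / 5.8187.
⟨T⟩ = 2.2367.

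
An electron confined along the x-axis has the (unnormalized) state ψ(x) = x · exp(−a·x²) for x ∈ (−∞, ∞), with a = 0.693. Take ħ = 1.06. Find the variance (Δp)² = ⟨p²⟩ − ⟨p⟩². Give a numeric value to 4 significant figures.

Compute ⟨p⟩ and ⟨p²⟩ separately; (Δp)² = ⟨p²⟩ − ⟨p⟩².
Expand each integrand as polynomial × e^(−2ax²) and use ∫x^(2j)·e^(−2ax²) dx = (2j−1)!!/(4a)^j · √(π/(2a)), odd powers → 0; here √(π/(2a)) = 1.5055. Differentiate with the product rule, d/dx e^(−ax²) = −2ax·e^(−ax²).
Normalization: ∫|ψ|² dx = 0.54313.
⟨p⟩ = 0.0000 and ⟨p²⟩ = 2.3360.
(Δp)² = 2.3360 − (0.0000)² = 2.3360.

2.336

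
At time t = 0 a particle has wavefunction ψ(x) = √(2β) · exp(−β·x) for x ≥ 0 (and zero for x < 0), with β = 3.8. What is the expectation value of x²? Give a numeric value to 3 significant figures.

0.0346

⟨x²⟩ = ∫ x²·|ψ|² dx (integrals over the domain).
Every integrand reduces to terms xʲ·e^(−2βx) on [0, ∞); use ∫₀^∞ xʲ·e^(−2βx) dx = j!/(2β)^(j+1).
⟨x²⟩ = 0.034626.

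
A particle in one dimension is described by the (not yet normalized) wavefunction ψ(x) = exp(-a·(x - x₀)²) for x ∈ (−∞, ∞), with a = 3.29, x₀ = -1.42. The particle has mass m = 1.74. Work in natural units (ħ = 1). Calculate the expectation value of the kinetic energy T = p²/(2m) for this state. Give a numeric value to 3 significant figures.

T = −(ħ²/2m) d²/dx², so ⟨T⟩ = −(ħ²/2m) ∫ ψ*·ψ'' dx / ∫|ψ|² dx; with m = 1.74.
Gaussian moments (u = x − x₀): ∫u^(2j)·e^(−2au²) du = (2j−1)!!/(4a)^j · √(π/(2a)), odd powers integrate to 0; here √(π/(2a)) = 0.69097. Derivatives: d/dx e^(−au²) = −2au·e^(−au²), d²/dx² e^(−au²) = (4a²u² − 2a)·e^(−au²).
State is unnormalized: ∫|ψ|² dx = 0.69097, and ∫ψ*·(−ħ²/2m · ψ'') dx = 0.65325, so ⟨T⟩ = 0.65325 / 0.69097.
⟨T⟩ = 0.94540.

0.945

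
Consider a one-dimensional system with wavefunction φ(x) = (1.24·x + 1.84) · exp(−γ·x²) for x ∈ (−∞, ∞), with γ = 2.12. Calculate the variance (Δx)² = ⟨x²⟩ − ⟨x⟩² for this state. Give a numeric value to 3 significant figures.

Compute ⟨x⟩ and ⟨x²⟩ separately, then (Δx)² = ⟨x²⟩ − ⟨x⟩².
Expand each integrand as polynomial × e^(−2γx²) and use ∫x^(2j)·e^(−2γx²) dx = (2j−1)!!/(4γ)^j · √(π/(2γ)), odd powers → 0; here √(π/(2γ)) = 0.86078.
Normalization: ∫|φ|² dx = 3.0703.
⟨x⟩ = 0.15086 and ⟨x²⟩ = 0.12991.
(Δx)² = 0.12991 − (0.15086)² = 0.10715.

0.107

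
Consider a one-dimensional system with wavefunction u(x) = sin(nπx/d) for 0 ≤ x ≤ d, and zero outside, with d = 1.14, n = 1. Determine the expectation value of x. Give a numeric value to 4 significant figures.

⟨x⟩ = ∫ x·|u|² dx / ∫|u|² dx (integrals over the domain).
With sin²θ = (1 − cos2θ)/2 on 0 ≤ x ≤ d: ∫sin²(nπx/d) dx = d/2, ∫x·sin²(nπx/d) dx = d²/4, ∫x²·sin²(nπx/d) dx = d³·(1/6 − 1/(4n²π²)); higher powers xᵏ the same way, integrating xᵏ·cos(2nπx/d) by parts.
State is unnormalized: ∫|u|² dx = 0.57000, and ∫u*·x·u dx = 0.32490, so ⟨x⟩ = 0.32490 / 0.57000.
⟨x⟩ = 0.57000.

0.5700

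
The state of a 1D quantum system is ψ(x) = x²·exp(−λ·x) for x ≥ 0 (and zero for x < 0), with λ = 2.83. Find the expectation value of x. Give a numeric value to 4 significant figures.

0.8834

⟨x⟩ = ∫ x·|ψ|² dx / ∫|ψ|² dx (integrals over the domain).
Every integrand reduces to terms xʲ·e^(−2λx) on [0, ∞); use ∫₀^∞ xʲ·e^(−2λx) dx = j!/(2λ)^(j+1).
State is unnormalized: ∫|ψ|² dx = 0.0041317, and ∫ψ*·x·ψ dx = 0.0036499, so ⟨x⟩ = 0.0036499 / 0.0041317.
⟨x⟩ = 0.88339.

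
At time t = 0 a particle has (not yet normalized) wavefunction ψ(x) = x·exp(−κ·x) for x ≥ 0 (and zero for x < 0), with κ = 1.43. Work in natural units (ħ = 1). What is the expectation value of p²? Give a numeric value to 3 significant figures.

p² ψ = −ħ² d²ψ/dx²; ⟨p²⟩ = −ħ² ∫ ψ*·ψ'' dx / ∫|ψ|² dx.
Differentiate x·exp(−κ·x) with the product rule; every integrand then reduces to terms xʲ·e^(−2κx) on [0, ∞), with ∫₀^∞ xʲ·e^(−2κx) dx = j!/(2κ)^(j+1).
State is unnormalized: ∫|ψ|² dx = 0.085493, and ∫ψ*·(−ħ² ψ'') dx = 0.17483, so ⟨p²⟩ = 0.17483 / 0.085493.
⟨p²⟩ = 2.0449.

2.04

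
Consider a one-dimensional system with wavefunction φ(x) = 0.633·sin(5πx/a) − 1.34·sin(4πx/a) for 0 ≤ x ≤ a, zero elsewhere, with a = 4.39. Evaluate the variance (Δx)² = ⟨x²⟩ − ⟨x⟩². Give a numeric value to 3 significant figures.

Compute ⟨x⟩ and ⟨x²⟩ separately, then (Δx)² = ⟨x²⟩ − ⟨x⟩².
On 0 ≤ x ≤ a (j ≠ l): ∫sin²(jπx/a) dx = a/2, ∫sin(jπx/a)·sin(lπx/a) dx = 0; diagonal moments ∫x·sin²(jπx/a) dx = a²/4, ∫x²·sin²(jπx/a) dx = a³·(1/6 − 1/(4j²π²)); cross terms ∫x·sin(jπx/a)·sin(lπx/a) dx = 0 for j + l even and −4jla²/(π²(j² − l²)²) for j + l odd, ∫x²·sin(jπx/a)·sin(lπx/a) dx = (−1)^(j+l)·4jla³/(π²(j² − l²)²); higher powers the same way via product-to-sum and parts.
Normalization: ∫|φ|² dx = 4.8209.
⟨x⟩ = 2.8737 and ⟨x²⟩ = 9.3463.
(Δx)² = 9.3463 − (2.8737)² = 1.0884.

1.09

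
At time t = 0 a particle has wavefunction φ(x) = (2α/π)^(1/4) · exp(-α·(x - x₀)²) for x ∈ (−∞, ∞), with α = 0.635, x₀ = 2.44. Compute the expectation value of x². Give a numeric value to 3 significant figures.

⟨x²⟩ = ∫ x²·|φ|² dx (integrals over the domain).
Gaussian moments (u = x − x₀): ∫u^(2j)·e^(−2αu²) du = (2j−1)!!/(4α)^j · √(π/(2α)), odd powers integrate to 0; here √(π/(2α)) = 1.5728.
⟨x²⟩ = 6.3473.

6.35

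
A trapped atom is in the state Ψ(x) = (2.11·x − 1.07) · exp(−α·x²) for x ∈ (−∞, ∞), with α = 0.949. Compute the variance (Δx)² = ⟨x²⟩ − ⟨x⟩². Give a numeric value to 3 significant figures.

0.267

Compute ⟨x⟩ and ⟨x²⟩ separately, then (Δx)² = ⟨x²⟩ − ⟨x⟩².
Expand each integrand as polynomial × e^(−2αx²) and use ∫x^(2j)·e^(−2αx²) dx = (2j−1)!!/(4α)^j · √(π/(2α)), odd powers → 0; here √(π/(2α)) = 1.2866.
Normalization: ∫|Ψ|² dx = 2.9819.
⟨x⟩ = -0.51322 and ⟨x²⟩ = 0.53005.
(Δx)² = 0.53005 − (-0.51322)² = 0.26665.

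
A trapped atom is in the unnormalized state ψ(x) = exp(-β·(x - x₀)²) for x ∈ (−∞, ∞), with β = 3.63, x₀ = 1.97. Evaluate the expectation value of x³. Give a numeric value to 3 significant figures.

8.05

⟨x³⟩ = ∫ x³·|ψ|² dx / ∫|ψ|² dx (integrals over the domain).
Gaussian moments (u = x − x₀): ∫u^(2j)·e^(−2βu²) du = (2j−1)!!/(4β)^j · √(π/(2β)), odd powers integrate to 0; here √(π/(2β)) = 0.65782.
State is unnormalized: ∫|ψ|² dx = 0.65782, and ∫ψ*·x³·ψ dx = 5.2970, so ⟨x³⟩ = 5.2970 / 0.65782.
⟨x³⟩ = 8.0524.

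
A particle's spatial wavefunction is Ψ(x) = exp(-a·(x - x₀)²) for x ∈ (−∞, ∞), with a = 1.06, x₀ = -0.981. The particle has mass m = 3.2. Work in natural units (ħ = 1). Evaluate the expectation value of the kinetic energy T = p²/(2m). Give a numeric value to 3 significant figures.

0.166

T = −(ħ²/2m) d²/dx², so ⟨T⟩ = −(ħ²/2m) ∫ Ψ*·Ψ'' dx / ∫|Ψ|² dx; with m = 3.2.
Gaussian moments (u = x − x₀): ∫u^(2j)·e^(−2au²) du = (2j−1)!!/(4a)^j · √(π/(2a)), odd powers integrate to 0; here √(π/(2a)) = 1.2173. Derivatives: d/dx e^(−au²) = −2au·e^(−au²), d²/dx² e^(−au²) = (4a²u² − 2a)·e^(−au²).
State is unnormalized: ∫|Ψ|² dx = 1.2173, and ∫Ψ*·(−ħ²/2m · Ψ'') dx = 0.20162, so ⟨T⟩ = 0.20162 / 1.2173.
⟨T⟩ = 0.16563.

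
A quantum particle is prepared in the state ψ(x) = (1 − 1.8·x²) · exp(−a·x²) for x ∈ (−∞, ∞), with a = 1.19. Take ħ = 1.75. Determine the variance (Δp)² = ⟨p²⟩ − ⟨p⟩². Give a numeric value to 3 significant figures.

Compute ⟨p⟩ and ⟨p²⟩ separately; (Δp)² = ⟨p²⟩ − ⟨p⟩².
Expand each integrand as polynomial × e^(−2ax²) and use ∫x^(2j)·e^(−2ax²) dx = (2j−1)!!/(4a)^j · √(π/(2a)), odd powers → 0; here √(π/(2a)) = 1.1489. Differentiate with the product rule, d/dx e^(−ax²) = −2ax·e^(−ax²).
Normalization: ∫|ψ|² dx = 0.77286.
⟨p⟩ = 0.0000 and ⟨p²⟩ = 14.938.
(Δp)² = 14.938 − (0.0000)² = 14.938.

14.9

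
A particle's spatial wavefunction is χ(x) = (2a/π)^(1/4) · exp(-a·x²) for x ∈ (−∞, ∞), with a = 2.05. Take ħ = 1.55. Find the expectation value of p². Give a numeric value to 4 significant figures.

4.925

p² χ = −ħ² d²χ/dx²; ⟨p²⟩ = −ħ² ∫ χ*·χ'' dx.
Gaussian moments: ∫x^(2j)·e^(−2ax²) dx = (2j−1)!!/(4a)^j · √(π/(2a)), odd powers integrate to 0; here √(π/(2a)) = 0.87535. Derivatives: d/dx e^(−ax²) = −2ax·e^(−ax²), d²/dx² e^(−ax²) = (4a²x² − 2a)·e^(−ax²).
⟨p²⟩ = 4.9251.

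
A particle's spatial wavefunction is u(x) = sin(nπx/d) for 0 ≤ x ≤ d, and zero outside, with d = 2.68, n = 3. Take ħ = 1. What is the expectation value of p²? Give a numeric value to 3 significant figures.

12.4

p² u = −ħ² d²u/dx²; ⟨p²⟩ = −ħ² ∫ u*·u'' dx / ∫|u|² dx.
d/dx sin(nπx/d) = (nπ/d)·cos(nπx/d) and d²/dx² sin(nπx/d) = −(nπ/d)²·sin(nπx/d); on 0 ≤ x ≤ d, ∫sin²(nπx/d) dx = d/2 and ∫sin(nπx/d)·cos(nπx/d) dx = 0.
State is unnormalized: ∫|u|² dx = 1.3400, and ∫u*·(−ħ² u'') dx = 16.572, so ⟨p²⟩ = 16.572 / 1.3400.
⟨p²⟩ = 12.367.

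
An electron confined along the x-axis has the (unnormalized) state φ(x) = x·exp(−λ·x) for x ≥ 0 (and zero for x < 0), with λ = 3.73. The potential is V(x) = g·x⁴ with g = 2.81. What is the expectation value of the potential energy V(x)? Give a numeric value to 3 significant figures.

⟨V⟩ = ∫ V(x)·|φ|² dx / ∫|φ|² dx.
Every integrand reduces to terms xʲ·e^(−2λx) on [0, ∞); use ∫₀^∞ xʲ·e^(−2λx) dx = j!/(2λ)^(j+1).
State is unnormalized: ∫|φ|² dx = 0.0048174, and ∫φ*·V(x)·φ dx = 0.0015735, so ⟨V⟩ = 0.0015735 / 0.0048174.
⟨V⟩ = 0.32663.

0.327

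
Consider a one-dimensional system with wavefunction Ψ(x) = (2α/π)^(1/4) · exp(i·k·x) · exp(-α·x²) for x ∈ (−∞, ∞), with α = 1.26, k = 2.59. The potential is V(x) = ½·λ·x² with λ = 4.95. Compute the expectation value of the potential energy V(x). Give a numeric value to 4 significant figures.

⟨V⟩ = ∫ V(x)·|Ψ|² dx.
Gaussian moments: ∫x^(2j)·e^(−2αx²) dx = (2j−1)!!/(4α)^j · √(π/(2α)), odd powers integrate to 0; here √(π/(2α)) = 1.1165.
⟨V⟩ = 0.49107.

0.4911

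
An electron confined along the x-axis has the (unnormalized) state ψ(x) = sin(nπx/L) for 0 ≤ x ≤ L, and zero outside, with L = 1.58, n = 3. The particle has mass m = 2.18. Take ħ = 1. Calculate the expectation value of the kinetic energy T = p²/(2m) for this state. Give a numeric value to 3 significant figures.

8.16

T = −(ħ²/2m) d²/dx², so ⟨T⟩ = −(ħ²/2m) ∫ ψ*·ψ'' dx / ∫|ψ|² dx; with m = 2.18.
d/dx sin(nπx/L) = (nπ/L)·cos(nπx/L) and d²/dx² sin(nπx/L) = −(nπ/L)²·sin(nπx/L); on 0 ≤ x ≤ L, ∫sin²(nπx/L) dx = L/2 and ∫sin(nπx/L)·cos(nπx/L) dx = 0.
State is unnormalized: ∫|ψ|² dx = 0.79000, and ∫ψ*·(−ħ²/2m · ψ'') dx = 6.4472, so ⟨T⟩ = 6.4472 / 0.79000.
⟨T⟩ = 8.1610.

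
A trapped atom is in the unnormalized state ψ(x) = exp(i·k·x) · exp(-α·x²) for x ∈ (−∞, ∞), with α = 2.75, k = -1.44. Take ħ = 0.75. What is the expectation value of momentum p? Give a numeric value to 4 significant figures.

-1.080

p ψ = −iħ dψ/dx; then ⟨p⟩ = ∫ ψ*·(pψ) dx / ∫|ψ|² dx.
Gaussian moments: ∫x^(2j)·e^(−2αx²) dx = (2j−1)!!/(4α)^j · √(π/(2α)), odd powers integrate to 0; here √(π/(2α)) = 0.75578. Derivatives: ψ′ = (ik − 2αx)·ψ, ψ″ = ((ik − 2αx)² − 2α)·ψ; the odd-in-x pieces drop out.
State is unnormalized: ∫|ψ|² dx = 0.75578, and ∫ψ*·(−iħ ψ') dx = -0.81624, so ⟨p⟩ = -0.81624 / 0.75578.
⟨p⟩ = -1.0800.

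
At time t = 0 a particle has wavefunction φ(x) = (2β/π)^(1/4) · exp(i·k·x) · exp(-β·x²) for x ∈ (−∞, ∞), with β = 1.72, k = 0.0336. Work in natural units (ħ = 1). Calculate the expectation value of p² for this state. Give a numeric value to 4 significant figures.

p² φ = −ħ² d²φ/dx²; ⟨p²⟩ = −ħ² ∫ φ*·φ'' dx.
Gaussian moments: ∫x^(2j)·e^(−2βx²) dx = (2j−1)!!/(4β)^j · √(π/(2β)), odd powers integrate to 0; here √(π/(2β)) = 0.95564. Derivatives: φ′ = (ik − 2βx)·φ, φ″ = ((ik − 2βx)² − 2β)·φ; the odd-in-x pieces drop out.
⟨p²⟩ = 1.7211.

1.721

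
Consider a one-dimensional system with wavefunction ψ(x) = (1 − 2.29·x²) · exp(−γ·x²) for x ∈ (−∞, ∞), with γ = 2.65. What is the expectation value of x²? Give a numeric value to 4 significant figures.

⟨x²⟩ = ∫ x²·|ψ|² dx / ∫|ψ|² dx (integrals over the domain).
Expand each integrand as polynomial × e^(−2γx²) and use ∫x^(2j)·e^(−2γx²) dx = (2j−1)!!/(4γ)^j · √(π/(2γ)), odd powers → 0; here √(π/(2γ)) = 0.76990.
State is unnormalized: ∫|ψ|² dx = 0.54505, and ∫ψ*·x²·ψ dx = 0.029333, so ⟨x²⟩ = 0.029333 / 0.54505.
⟨x²⟩ = 0.053818.

0.05382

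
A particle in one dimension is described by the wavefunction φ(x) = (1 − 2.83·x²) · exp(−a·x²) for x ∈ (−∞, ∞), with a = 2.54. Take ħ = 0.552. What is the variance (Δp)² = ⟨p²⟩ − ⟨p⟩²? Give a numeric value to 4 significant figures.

2.406

Compute ⟨p⟩ and ⟨p²⟩ separately; (Δp)² = ⟨p²⟩ − ⟨p⟩².
Expand each integrand as polynomial × e^(−2ax²) and use ∫x^(2j)·e^(−2ax²) dx = (2j−1)!!/(4a)^j · √(π/(2a)), odd powers → 0; here √(π/(2a)) = 0.78640. Differentiate with the product rule, d/dx e^(−ax²) = −2ax·e^(−ax²).
Normalization: ∫|φ|² dx = 0.53135.
⟨p⟩ = 0.0000 and ⟨p²⟩ = 2.4057.
(Δp)² = 2.4057 − (0.0000)² = 2.4057.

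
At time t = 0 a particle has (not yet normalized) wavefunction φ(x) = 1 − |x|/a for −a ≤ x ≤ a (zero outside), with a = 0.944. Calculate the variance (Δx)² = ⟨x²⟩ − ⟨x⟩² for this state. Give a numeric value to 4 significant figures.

0.08911

Compute ⟨x⟩ and ⟨x²⟩ separately, then (Δx)² = ⟨x²⟩ − ⟨x⟩².
φ is even, so ∫ over [−a, a] = 2∫₀ᵃ with φ = 1 − x/a there: ∫₀ᵃ (1 − x/a)² dx = a/3, ∫₀ᵃ x²(1 − x/a)² dx = a³/30, ∫₀ᵃ x⁴(1 − x/a)² dx = a⁵/105.
Normalization: ∫|φ|² dx = 0.62933.
⟨x⟩ = 0.0000 and ⟨x²⟩ = 0.089114.
(Δx)² = 0.089114 − (0.0000)² = 0.089114.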